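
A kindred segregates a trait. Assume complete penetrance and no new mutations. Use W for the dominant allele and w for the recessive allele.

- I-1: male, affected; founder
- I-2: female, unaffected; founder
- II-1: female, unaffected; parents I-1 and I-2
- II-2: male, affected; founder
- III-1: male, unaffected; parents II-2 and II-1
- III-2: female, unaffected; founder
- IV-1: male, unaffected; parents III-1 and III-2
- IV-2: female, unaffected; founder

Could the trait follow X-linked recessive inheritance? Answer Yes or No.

Yes

A consistent assignment under X-linked recessive exists: I-1 X^w Y, I-2 X^W X^W, II-1 X^W X^w, II-2 X^w Y, III-1 X^W Y, III-2 X^W X^W, IV-1 X^W Y, IV-2 X^W X^W.
In this assignment every recorded phenotype matches its genotype and every non-founder's genotype is obtainable from its parents' genotypes, so the pedigree is consistent.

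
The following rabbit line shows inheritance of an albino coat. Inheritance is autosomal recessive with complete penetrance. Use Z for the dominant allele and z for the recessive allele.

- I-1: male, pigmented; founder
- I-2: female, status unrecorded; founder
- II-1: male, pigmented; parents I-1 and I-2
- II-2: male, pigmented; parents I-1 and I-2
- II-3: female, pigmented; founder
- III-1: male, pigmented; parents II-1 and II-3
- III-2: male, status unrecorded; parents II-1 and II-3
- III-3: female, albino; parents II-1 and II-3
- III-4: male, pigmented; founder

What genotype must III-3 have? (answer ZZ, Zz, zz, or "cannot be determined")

III-3 is albino, so III-3 is zz.

zz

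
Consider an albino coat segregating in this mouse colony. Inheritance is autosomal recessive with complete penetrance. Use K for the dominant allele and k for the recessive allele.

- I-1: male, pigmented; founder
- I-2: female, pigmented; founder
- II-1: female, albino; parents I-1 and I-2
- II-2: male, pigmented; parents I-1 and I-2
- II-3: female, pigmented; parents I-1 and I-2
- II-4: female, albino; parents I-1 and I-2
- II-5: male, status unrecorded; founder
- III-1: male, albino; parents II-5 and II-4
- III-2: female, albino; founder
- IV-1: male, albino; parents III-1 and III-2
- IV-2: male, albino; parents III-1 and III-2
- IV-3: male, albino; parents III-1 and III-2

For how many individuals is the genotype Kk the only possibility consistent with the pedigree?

Obligate heterozygotes: I-1 is pigmented so carries K and passed k to II-1 (kk), so I-1 is Kk; I-2 is pigmented so carries K and passed k to II-1 (kk), so I-2 is Kk.
Every other individual is either homozygous by phenotype or has at least one consistent homozygous assignment, so the count is 2.

2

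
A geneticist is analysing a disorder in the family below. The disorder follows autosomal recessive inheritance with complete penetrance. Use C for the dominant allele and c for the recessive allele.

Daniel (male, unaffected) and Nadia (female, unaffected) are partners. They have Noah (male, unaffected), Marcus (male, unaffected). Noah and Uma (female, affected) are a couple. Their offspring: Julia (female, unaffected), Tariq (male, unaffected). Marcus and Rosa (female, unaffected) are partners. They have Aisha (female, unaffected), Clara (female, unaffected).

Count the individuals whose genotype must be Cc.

2

Obligate heterozygotes: Julia is unaffected so carries C and received c from Uma (cc), so Julia is Cc; Tariq is unaffected so carries C and received c from Uma (cc), so Tariq is Cc.
Every other individual is either homozygous by phenotype or has at least one consistent homozygous assignment, so the count is 2.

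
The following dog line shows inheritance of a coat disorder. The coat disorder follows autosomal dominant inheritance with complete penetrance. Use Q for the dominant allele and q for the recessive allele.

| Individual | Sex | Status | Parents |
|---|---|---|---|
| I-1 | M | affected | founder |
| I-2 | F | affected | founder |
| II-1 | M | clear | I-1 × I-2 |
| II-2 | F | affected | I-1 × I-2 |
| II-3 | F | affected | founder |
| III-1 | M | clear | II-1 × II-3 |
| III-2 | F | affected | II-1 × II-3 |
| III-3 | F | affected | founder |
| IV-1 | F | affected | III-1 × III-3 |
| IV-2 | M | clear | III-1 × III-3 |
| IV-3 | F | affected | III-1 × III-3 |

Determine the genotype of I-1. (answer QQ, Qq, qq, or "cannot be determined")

Qq

From phenotype alone, I-1 is QQ or Qq.
I-1 is affected so carries Q and passed q to II-1 (qq), so I-1 is Qq.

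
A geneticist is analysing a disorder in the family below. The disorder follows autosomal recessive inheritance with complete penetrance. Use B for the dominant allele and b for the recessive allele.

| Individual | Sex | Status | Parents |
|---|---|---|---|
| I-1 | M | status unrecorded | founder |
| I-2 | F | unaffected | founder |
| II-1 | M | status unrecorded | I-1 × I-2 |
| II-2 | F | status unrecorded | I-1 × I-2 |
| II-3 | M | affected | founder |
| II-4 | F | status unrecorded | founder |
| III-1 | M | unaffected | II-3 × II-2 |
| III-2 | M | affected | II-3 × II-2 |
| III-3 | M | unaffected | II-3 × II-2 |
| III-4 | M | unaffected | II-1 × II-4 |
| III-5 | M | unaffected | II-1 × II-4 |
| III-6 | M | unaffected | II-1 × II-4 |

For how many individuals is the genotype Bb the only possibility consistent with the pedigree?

3

Obligate heterozygotes: II-2 passed B to III-1 (Bb, whose b came from II-3) and passed b to III-2 (bb), so II-2 is Bb; III-1 is unaffected so carries B and received b from II-3 (bb), so III-1 is Bb; III-3 is unaffected so carries B and received b from II-3 (bb), so III-3 is Bb.
Every other individual is either homozygous by phenotype or has at least one consistent homozygous assignment, so the count is 3.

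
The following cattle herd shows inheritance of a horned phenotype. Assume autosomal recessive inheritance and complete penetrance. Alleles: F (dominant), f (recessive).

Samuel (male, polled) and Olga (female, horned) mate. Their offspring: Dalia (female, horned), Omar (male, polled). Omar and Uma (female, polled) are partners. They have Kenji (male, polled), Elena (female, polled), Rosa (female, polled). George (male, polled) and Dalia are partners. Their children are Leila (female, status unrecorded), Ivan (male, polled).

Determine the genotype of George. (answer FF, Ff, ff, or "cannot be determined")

cannot be determined

George's phenotype allows FF or Ff, and no parent or child forces a single allele at both positions; consistent genotype assignments exist with George as FF or Ff.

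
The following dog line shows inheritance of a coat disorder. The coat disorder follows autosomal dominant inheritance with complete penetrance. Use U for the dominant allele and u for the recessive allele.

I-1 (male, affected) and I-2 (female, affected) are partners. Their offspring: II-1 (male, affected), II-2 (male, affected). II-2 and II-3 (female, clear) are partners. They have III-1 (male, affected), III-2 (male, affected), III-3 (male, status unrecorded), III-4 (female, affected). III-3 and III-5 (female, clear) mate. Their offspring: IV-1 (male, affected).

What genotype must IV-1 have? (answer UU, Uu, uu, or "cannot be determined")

From phenotype alone, IV-1 is UU or Uu.
IV-1 is affected so carries U and received u from III-5 (uu), so IV-1 is Uu.

Uu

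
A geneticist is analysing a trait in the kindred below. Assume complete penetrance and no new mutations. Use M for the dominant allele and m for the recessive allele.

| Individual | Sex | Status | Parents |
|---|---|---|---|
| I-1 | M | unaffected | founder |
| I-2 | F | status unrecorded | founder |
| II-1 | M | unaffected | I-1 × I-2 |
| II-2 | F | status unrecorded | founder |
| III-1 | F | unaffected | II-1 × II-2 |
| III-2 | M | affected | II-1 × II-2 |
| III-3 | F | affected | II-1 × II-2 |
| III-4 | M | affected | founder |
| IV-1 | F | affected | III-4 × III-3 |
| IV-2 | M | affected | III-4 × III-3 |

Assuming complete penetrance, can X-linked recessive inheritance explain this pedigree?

Under X-linked recessive, III-3 (affected, female) cannot arise from II-1 (unaffected) × II-2 (unrecorded).

No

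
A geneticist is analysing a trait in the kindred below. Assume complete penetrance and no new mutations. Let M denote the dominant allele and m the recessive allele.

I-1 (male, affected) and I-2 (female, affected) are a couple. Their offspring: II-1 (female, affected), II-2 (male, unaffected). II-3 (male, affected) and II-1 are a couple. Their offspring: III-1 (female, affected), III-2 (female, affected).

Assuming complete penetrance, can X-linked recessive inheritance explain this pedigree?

Under X-linked recessive, II-2 (unaffected, male) cannot arise from I-1 (affected) × I-2 (affected).

No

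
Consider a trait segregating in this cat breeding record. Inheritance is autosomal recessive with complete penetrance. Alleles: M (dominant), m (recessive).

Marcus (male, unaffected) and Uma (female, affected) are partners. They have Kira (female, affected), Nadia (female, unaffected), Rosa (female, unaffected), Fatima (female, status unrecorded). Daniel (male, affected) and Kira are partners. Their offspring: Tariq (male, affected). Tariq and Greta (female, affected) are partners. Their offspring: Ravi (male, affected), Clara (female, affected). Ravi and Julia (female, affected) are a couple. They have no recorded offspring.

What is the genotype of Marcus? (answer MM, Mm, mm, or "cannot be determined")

From phenotype alone, Marcus is MM or Mm.
Marcus is unaffected so carries M and passed m to Kira (mm), so Marcus is Mm.

Mm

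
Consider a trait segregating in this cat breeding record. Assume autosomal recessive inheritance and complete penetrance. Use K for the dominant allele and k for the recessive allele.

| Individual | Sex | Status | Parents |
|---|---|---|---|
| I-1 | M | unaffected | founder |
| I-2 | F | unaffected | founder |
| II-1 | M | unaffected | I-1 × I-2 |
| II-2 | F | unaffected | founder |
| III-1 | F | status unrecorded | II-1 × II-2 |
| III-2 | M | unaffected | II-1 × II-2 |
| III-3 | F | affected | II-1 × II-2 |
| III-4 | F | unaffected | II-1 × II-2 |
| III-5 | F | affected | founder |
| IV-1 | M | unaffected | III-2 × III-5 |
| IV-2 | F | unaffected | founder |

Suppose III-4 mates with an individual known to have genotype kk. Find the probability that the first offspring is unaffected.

II-1 is unaffected so carries K and passed k to III-3 (kk), so II-1 is Kk.
II-2 is unaffected so carries K and passed k to III-3 (kk), so II-2 is Kk.
III-4 is an unaffected offspring of II-1 (Kk) × II-2 (Kk), whose cross gives 1/4 KK : 1/2 Kk : 1/4 kk; conditioning on being unaffected, III-4 is KK with probability 1/3, Kk with probability 2/3.
Summing over parental genotype combinations, P(offspring is unaffected) = 1/3·1 + 2/3·1/2 = 2/3.

2/3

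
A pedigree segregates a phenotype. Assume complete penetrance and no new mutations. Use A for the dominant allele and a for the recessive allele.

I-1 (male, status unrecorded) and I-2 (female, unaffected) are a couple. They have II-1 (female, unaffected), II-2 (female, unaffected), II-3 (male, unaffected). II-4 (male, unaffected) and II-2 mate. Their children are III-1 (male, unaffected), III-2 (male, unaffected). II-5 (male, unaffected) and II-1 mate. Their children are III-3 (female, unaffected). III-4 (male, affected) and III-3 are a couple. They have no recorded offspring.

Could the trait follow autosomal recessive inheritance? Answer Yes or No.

A consistent assignment under autosomal recessive exists: I-1 AA, I-2 AA, II-1 AA, II-2 AA, II-3 AA, II-4 AA, II-5 AA, III-1 AA, III-2 AA, III-3 AA, III-4 aa.
In this assignment every recorded phenotype matches its genotype and every non-founder's genotype is obtainable from its parents' genotypes, so the pedigree is consistent.

Yes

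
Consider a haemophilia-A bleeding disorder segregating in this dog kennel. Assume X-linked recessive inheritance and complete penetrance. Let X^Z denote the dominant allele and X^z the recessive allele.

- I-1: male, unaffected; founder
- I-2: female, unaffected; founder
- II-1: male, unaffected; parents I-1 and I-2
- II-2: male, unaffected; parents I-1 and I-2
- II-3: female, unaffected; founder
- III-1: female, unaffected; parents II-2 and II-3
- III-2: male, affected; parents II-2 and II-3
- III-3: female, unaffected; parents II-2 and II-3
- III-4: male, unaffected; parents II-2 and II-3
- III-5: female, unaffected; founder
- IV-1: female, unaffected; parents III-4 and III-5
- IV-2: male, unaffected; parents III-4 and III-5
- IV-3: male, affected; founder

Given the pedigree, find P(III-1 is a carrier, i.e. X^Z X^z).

II-2 is unaffected, so II-2 is X^Z Y.
II-3 is unaffected so carries Z and passed z to III-2 (X^z Y), so II-3 is X^Z X^z.
Their cross gives offspring ratios 1/2 X^Z X^Z : 1/2 X^Z X^z. Conditioning on III-1 being unaffected, P(X^Z X^z) = 1/2 / 1 = 1/2.

1/2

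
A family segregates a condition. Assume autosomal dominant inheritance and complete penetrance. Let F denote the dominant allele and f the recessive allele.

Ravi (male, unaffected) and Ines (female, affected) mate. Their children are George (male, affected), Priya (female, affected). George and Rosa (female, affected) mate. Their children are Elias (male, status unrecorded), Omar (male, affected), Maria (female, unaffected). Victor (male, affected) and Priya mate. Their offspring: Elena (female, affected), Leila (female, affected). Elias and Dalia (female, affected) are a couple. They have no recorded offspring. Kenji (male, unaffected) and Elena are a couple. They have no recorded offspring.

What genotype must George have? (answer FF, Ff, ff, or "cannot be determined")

From phenotype alone, George is FF or Ff.
George is affected so carries F and received f from Ravi (ff), so George is Ff.

Ff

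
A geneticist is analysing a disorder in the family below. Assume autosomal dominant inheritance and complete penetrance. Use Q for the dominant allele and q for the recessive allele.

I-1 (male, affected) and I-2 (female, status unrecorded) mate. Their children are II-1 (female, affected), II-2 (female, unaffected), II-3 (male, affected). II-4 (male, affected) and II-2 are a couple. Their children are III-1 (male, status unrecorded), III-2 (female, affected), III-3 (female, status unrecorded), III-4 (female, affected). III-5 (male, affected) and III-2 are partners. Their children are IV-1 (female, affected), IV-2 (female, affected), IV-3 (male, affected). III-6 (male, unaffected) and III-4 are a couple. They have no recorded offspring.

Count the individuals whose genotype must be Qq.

Obligate heterozygotes: I-1 is affected so carries Q and passed q to II-2 (qq), so I-1 is Qq; III-2 is affected so carries Q and received q from II-2 (qq), so III-2 is Qq; III-4 is affected so carries Q and received q from II-2 (qq), so III-4 is Qq.
Every other individual is either homozygous by phenotype or has at least one consistent homozygous assignment, so the count is 3.

3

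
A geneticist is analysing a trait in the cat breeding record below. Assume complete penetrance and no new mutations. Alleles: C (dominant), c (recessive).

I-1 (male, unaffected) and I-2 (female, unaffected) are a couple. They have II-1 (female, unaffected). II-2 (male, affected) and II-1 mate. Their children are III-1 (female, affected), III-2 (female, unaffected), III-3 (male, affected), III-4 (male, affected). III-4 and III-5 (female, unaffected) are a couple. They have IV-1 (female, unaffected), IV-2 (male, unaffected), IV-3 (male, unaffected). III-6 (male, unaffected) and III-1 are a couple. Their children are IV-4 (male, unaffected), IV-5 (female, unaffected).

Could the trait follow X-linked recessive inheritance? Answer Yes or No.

Under X-linked recessive, IV-4 (unaffected, male) cannot arise from III-6 (unaffected) × III-1 (affected).

No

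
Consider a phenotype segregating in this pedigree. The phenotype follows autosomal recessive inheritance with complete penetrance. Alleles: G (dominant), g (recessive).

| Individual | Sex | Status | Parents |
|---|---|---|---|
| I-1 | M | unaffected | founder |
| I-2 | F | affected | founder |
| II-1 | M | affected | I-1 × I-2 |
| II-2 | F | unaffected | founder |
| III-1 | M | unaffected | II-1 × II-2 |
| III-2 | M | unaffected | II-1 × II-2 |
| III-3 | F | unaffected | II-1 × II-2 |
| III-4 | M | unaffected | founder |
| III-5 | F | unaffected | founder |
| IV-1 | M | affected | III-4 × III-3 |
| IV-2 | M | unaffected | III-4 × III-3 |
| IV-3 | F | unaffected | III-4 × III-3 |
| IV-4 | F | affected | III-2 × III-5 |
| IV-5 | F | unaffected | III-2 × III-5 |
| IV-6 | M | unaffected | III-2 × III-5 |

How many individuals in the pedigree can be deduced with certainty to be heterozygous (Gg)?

6

Obligate heterozygotes: I-1 is unaffected so carries G and passed g to II-1 (gg), so I-1 is Gg; III-1 is unaffected so carries G and received g from II-1 (gg), so III-1 is Gg; III-2 is unaffected so carries G and received g from II-1 (gg), so III-2 is Gg; III-3 is unaffected so carries G and received g from II-1 (gg), so III-3 is Gg; III-4 is unaffected so carries G and passed g to IV-1 (gg), so III-4 is Gg; III-5 is unaffected so carries G and passed g to IV-4 (gg), so III-5 is Gg.
Every other individual is either homozygous by phenotype or has at least one consistent homozygous assignment, so the count is 6.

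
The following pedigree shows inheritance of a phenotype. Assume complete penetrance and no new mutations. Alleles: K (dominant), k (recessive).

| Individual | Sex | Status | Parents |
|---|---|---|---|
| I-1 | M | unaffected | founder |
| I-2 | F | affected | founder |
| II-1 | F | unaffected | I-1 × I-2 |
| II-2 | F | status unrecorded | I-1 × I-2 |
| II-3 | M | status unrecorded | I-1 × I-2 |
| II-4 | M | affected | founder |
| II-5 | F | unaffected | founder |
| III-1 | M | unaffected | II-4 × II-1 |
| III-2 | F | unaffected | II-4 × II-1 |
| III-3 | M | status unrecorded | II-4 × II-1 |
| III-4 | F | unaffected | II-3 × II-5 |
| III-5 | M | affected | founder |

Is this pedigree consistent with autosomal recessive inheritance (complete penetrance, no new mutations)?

Yes

A consistent assignment under autosomal recessive exists: I-1 KK, I-2 kk, II-1 Kk, II-2 Kk, II-3 Kk, II-4 kk, II-5 KK, III-1 Kk, III-2 Kk, III-3 Kk, III-4 KK, III-5 kk.
In this assignment every recorded phenotype matches its genotype and every non-founder's genotype is obtainable from its parents' genotypes, so the pedigree is consistent.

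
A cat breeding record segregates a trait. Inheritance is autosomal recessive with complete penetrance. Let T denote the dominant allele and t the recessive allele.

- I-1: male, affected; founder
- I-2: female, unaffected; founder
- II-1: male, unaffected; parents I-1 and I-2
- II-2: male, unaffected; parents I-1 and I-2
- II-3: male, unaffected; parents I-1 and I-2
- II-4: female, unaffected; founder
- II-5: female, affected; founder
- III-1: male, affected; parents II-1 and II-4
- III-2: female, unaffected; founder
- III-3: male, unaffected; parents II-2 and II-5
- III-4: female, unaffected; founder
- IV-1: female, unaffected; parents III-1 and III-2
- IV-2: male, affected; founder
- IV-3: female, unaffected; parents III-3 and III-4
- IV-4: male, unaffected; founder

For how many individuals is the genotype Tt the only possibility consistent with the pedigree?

Obligate heterozygotes: II-1 is unaffected so carries T and received t from I-1 (tt), so II-1 is Tt; II-2 is unaffected so carries T and received t from I-1 (tt), so II-2 is Tt; II-3 is unaffected so carries T and received t from I-1 (tt), so II-3 is Tt; II-4 is unaffected so carries T and passed t to III-1 (tt), so II-4 is Tt; III-3 is unaffected so carries T and received t from II-5 (tt), so III-3 is Tt; IV-1 is unaffected so carries T and received t from III-1 (tt), so IV-1 is Tt.
Every other individual is either homozygous by phenotype or has at least one consistent homozygous assignment, so the count is 6.

6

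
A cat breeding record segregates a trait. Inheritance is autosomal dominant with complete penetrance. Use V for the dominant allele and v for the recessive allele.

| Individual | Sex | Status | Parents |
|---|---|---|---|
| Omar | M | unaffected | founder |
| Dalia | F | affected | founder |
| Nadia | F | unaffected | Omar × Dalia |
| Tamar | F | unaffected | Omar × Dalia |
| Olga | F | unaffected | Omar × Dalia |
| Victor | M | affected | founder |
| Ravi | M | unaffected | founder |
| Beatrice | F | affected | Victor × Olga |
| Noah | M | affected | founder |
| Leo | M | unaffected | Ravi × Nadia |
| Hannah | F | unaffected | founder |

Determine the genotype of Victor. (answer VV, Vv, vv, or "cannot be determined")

cannot be determined

Victor's phenotype allows VV or Vv, and no parent or child forces a single allele at both positions; consistent genotype assignments exist with Victor as VV or Vv.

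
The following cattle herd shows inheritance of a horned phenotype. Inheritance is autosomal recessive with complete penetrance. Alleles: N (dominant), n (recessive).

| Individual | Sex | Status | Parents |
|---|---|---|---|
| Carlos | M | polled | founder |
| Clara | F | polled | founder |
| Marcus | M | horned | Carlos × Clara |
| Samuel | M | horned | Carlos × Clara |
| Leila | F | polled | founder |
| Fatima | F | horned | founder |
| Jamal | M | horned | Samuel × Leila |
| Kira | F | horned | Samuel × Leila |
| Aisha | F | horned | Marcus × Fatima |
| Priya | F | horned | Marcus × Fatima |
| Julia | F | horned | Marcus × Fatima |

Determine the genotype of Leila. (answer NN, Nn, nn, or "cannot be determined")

From phenotype alone, Leila is NN or Nn.
Leila is polled so carries N and passed n to Jamal (nn), so Leila is Nn.

Nn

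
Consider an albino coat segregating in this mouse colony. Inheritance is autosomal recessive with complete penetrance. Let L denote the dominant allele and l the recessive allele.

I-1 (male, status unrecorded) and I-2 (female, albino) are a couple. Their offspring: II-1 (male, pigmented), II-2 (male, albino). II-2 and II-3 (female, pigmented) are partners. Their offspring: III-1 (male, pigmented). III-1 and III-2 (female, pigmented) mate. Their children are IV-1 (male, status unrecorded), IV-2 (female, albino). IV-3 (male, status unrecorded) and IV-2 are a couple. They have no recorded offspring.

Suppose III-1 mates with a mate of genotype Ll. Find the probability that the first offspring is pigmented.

III-1 is pigmented so carries L and received l from II-2 (ll), so III-1 is Ll.
The cross gives 1/4 LL : 1/2 Ll : 1/4 ll, so P(offspring is pigmented) = 3/4.

3/4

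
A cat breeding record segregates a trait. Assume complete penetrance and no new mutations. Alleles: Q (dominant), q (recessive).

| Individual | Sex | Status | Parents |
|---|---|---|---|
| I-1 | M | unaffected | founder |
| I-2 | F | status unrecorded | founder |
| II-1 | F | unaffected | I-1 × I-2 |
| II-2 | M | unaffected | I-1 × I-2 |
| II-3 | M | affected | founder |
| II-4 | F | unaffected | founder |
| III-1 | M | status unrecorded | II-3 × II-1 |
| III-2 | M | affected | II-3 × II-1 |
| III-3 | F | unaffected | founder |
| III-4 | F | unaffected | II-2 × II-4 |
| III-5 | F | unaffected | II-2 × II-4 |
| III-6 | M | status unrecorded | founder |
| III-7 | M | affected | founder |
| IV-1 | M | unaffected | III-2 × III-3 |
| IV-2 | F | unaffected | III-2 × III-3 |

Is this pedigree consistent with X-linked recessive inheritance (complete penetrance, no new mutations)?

Yes

A consistent assignment under X-linked recessive exists: I-1 X^Q Y, I-2 X^Q X^q, II-1 X^Q X^q, II-2 X^Q Y, II-3 X^q Y, II-4 X^Q X^Q, III-1 X^Q Y, III-2 X^q Y, III-3 X^Q X^Q, III-4 X^Q X^Q, III-5 X^Q X^Q, III-6 X^Q Y, III-7 X^q Y, IV-1 X^Q Y, IV-2 X^Q X^q.
In this assignment every recorded phenotype matches its genotype and every non-founder's genotype is obtainable from its parents' genotypes, so the pedigree is consistent.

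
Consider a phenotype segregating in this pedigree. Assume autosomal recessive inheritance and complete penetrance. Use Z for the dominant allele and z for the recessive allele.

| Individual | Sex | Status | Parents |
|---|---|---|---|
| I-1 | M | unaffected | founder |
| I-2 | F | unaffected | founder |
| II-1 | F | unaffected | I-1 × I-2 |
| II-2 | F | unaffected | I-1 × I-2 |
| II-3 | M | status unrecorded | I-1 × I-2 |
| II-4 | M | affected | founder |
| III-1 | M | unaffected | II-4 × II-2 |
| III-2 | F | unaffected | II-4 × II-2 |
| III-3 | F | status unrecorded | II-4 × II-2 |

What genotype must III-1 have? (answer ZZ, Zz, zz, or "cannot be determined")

Zz

From phenotype alone, III-1 is ZZ or Zz.
III-1 is unaffected so carries Z and received z from II-4 (zz), so III-1 is Zz.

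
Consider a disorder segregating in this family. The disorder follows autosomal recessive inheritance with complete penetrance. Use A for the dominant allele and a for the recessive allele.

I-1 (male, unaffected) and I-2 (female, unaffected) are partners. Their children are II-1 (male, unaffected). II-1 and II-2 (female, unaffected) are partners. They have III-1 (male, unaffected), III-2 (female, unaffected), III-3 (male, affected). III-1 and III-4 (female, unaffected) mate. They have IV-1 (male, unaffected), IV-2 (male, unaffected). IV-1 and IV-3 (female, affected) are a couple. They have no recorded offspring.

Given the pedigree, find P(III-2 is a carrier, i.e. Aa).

II-1 is unaffected so carries A and passed a to III-3 (aa), so II-1 is Aa.
II-2 is unaffected so carries A and passed a to III-3 (aa), so II-2 is Aa.
Their cross gives offspring ratios 1/4 AA : 1/2 Aa : 1/4 aa. Conditioning on III-2 being unaffected, P(Aa) = 1/2 / 3/4 = 2/3.

2/3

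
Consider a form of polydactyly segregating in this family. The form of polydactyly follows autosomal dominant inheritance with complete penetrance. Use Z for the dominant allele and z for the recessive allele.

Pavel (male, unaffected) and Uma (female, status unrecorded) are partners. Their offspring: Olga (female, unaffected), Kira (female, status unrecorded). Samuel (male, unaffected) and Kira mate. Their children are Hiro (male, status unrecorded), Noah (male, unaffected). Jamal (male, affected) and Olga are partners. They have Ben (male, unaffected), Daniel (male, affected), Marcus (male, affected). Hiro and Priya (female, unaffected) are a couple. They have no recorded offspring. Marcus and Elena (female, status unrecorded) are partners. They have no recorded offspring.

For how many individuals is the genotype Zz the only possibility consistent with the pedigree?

3

Obligate heterozygotes: Jamal is affected so carries Z and passed z to Ben (zz), so Jamal is Zz; Daniel is affected so carries Z and received z from Olga (zz), so Daniel is Zz; Marcus is affected so carries Z and received z from Olga (zz), so Marcus is Zz.
Every other individual is either homozygous by phenotype or has at least one consistent homozygous assignment, so the count is 3.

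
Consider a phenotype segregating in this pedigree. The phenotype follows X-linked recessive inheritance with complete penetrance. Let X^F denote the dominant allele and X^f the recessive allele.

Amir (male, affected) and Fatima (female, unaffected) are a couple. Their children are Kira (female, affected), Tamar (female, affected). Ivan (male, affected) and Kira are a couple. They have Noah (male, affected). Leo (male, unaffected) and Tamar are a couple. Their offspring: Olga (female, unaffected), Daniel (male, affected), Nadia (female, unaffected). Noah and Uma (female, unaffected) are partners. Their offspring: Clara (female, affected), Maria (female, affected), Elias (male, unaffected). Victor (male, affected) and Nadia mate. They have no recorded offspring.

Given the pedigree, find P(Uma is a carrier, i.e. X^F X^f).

Uma is unaffected so carries F and passed f to Clara (X^f X^f), so Uma is X^F X^f, giving P(X^F X^f) = 1.

1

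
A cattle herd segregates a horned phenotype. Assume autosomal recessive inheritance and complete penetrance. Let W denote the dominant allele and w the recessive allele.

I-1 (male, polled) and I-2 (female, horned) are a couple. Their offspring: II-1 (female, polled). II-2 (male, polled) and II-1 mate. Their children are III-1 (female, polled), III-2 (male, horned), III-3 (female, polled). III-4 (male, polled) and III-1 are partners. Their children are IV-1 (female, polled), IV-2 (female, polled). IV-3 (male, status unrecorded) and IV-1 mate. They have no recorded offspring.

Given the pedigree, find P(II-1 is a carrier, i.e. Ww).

II-1 is polled so carries W and received w from I-2 (ww), so II-1 is Ww, giving P(Ww) = 1.

1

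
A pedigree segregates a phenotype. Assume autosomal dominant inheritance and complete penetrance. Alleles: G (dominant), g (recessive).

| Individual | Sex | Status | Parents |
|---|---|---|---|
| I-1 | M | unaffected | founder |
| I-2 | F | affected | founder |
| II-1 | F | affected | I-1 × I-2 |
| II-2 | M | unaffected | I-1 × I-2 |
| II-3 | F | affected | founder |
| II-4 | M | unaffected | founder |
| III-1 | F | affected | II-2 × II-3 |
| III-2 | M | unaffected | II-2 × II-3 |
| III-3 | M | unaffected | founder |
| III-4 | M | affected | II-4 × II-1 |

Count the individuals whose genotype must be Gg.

Obligate heterozygotes: I-2 is affected so carries G and passed g to II-2 (gg), so I-2 is Gg; II-1 is affected so carries G and received g from I-1 (gg), so II-1 is Gg; II-3 is affected so carries G and passed g to III-2 (gg), so II-3 is Gg; III-1 is affected so carries G and received g from II-2 (gg), so III-1 is Gg; III-4 is affected so carries G and received g from II-4 (gg), so III-4 is Gg.
Every other individual is either homozygous by phenotype or has at least one consistent homozygous assignment, so the count is 5.

5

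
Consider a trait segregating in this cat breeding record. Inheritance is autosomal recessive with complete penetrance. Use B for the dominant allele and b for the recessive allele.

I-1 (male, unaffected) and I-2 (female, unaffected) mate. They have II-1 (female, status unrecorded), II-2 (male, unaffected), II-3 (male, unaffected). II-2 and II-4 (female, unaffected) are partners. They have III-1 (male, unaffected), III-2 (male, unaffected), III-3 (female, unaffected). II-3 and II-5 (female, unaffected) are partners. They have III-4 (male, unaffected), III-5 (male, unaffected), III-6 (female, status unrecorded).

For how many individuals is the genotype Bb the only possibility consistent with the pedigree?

0

No individual's genotype is forced to Bb by the pedigree, so the count is 0.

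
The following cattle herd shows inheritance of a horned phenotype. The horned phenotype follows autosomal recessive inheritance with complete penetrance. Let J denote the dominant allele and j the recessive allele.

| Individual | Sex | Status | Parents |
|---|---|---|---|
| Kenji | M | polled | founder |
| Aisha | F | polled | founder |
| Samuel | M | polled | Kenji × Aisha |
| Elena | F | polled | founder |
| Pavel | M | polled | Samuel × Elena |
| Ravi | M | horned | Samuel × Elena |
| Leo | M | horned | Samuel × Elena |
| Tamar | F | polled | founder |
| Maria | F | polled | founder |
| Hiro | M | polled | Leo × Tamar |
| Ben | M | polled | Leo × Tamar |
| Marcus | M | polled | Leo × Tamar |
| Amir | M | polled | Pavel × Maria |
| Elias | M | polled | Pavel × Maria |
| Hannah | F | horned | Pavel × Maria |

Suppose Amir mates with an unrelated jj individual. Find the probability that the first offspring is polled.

2/3

Pavel is polled so carries J and passed j to Hannah (jj), so Pavel is Jj.
Maria is polled so carries J and passed j to Hannah (jj), so Maria is Jj.
Amir is a polled offspring of Pavel (Jj) × Maria (Jj), whose cross gives 1/4 JJ : 1/2 Jj : 1/4 jj; conditioning on being polled, Amir is JJ with probability 1/3, Jj with probability 2/3.
Summing over parental genotype combinations, P(offspring is polled) = 1/3·1 + 2/3·1/2 = 2/3.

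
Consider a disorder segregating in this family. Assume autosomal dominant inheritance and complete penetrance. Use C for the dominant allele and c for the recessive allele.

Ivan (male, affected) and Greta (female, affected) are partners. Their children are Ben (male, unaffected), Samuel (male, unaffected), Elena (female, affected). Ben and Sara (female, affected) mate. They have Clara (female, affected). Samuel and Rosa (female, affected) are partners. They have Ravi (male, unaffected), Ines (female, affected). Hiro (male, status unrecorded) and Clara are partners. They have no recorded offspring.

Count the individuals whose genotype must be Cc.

Obligate heterozygotes: Ivan is affected so carries C and passed c to Ben (cc), so Ivan is Cc; Greta is affected so carries C and passed c to Ben (cc), so Greta is Cc; Rosa is affected so carries C and passed c to Ravi (cc), so Rosa is Cc; Clara is affected so carries C and received c from Ben (cc), so Clara is Cc; Ines is affected so carries C and received c from Samuel (cc), so Ines is Cc.
Every other individual is either homozygous by phenotype or has at least one consistent homozygous assignment, so the count is 5.

5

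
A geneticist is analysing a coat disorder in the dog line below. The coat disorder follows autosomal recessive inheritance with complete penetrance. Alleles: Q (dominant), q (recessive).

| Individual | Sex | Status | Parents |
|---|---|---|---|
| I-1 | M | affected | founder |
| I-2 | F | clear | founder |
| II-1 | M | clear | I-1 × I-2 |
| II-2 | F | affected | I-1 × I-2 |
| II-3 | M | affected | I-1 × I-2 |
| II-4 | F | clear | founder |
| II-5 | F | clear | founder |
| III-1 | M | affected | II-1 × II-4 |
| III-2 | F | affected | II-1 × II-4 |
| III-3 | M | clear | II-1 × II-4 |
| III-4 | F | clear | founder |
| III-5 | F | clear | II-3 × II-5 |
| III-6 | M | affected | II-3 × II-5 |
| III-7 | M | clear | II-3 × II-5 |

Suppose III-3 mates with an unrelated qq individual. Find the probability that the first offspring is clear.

II-1 is clear so carries Q and received q from I-1 (qq), so II-1 is Qq.
II-4 is clear so carries Q and passed q to III-1 (qq), so II-4 is Qq.
III-3 is a clear offspring of II-1 (Qq) × II-4 (Qq), whose cross gives 1/4 QQ : 1/2 Qq : 1/4 qq; conditioning on being clear, III-3 is QQ with probability 1/3, Qq with probability 2/3.
Summing over parental genotype combinations, P(offspring is clear) = 1/3·1 + 2/3·1/2 = 2/3.

2/3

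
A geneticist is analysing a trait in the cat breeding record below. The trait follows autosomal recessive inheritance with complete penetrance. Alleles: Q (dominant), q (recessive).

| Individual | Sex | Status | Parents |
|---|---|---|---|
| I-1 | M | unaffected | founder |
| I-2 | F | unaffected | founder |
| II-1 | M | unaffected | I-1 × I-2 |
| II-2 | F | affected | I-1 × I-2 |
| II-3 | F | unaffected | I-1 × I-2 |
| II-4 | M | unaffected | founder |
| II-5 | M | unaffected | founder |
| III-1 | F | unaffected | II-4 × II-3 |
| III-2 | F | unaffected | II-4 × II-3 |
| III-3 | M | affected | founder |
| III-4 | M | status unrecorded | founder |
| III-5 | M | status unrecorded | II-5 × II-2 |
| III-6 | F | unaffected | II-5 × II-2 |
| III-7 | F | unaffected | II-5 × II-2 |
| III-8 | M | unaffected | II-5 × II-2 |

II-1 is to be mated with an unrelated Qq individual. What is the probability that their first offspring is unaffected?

I-1 is unaffected so carries Q and passed q to II-2 (qq), so I-1 is Qq.
I-2 is unaffected so carries Q and passed q to II-2 (qq), so I-2 is Qq.
II-1 is an unaffected offspring of I-1 (Qq) × I-2 (Qq), whose cross gives 1/4 QQ : 1/2 Qq : 1/4 qq; conditioning on being unaffected, II-1 is QQ with probability 1/3, Qq with probability 2/3.
Summing over parental genotype combinations, P(offspring is unaffected) = 1/3·1 + 2/3·3/4 = 5/6.

5/6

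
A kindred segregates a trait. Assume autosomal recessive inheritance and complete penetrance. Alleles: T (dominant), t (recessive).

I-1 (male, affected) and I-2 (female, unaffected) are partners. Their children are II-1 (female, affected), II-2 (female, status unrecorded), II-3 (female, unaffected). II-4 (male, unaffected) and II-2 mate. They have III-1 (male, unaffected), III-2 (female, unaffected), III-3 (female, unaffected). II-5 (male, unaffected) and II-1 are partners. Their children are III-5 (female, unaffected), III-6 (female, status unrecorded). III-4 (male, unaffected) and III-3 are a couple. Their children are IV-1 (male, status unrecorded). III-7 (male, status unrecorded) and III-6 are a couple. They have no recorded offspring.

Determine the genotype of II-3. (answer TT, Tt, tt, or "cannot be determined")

From phenotype alone, II-3 is TT or Tt.
II-3 is unaffected so carries T and received t from I-1 (tt), so II-3 is Tt.

Tt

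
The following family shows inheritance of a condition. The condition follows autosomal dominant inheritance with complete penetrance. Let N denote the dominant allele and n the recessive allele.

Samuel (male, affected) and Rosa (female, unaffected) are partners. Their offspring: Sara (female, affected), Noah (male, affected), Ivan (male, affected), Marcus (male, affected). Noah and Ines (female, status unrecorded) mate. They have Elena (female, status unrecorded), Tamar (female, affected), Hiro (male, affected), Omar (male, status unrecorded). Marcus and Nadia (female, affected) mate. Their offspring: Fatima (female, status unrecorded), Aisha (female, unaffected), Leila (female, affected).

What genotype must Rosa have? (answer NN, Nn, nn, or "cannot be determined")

nn

Rosa is unaffected, so Rosa is nn.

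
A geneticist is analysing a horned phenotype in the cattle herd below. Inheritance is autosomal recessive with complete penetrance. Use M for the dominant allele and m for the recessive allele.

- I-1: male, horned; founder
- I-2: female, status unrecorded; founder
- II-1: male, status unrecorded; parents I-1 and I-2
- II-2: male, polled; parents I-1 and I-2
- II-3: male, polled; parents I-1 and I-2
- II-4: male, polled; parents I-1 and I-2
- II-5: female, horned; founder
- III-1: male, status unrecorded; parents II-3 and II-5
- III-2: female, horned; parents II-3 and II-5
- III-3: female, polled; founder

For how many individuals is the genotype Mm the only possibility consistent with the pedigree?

3

Obligate heterozygotes: II-2 is polled so carries M and received m from I-1 (mm), so II-2 is Mm; II-3 is polled so carries M and received m from I-1 (mm), so II-3 is Mm; II-4 is polled so carries M and received m from I-1 (mm), so II-4 is Mm.
Every other individual is either homozygous by phenotype or has at least one consistent homozygous assignment, so the count is 3.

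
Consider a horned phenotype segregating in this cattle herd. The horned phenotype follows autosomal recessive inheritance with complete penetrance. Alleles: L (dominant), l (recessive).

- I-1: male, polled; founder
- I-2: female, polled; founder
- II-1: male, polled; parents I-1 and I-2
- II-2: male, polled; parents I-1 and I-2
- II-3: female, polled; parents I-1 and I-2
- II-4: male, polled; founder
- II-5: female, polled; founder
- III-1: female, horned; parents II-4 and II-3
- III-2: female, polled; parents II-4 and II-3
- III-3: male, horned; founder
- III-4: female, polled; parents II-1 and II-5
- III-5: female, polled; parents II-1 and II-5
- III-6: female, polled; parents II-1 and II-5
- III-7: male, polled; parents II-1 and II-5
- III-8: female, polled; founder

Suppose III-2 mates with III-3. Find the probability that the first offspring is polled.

II-4 is polled so carries L and passed l to III-1 (ll), so II-4 is Ll.
II-3 is polled so carries L and passed l to III-1 (ll), so II-3 is Ll.
III-2 is a polled offspring of II-4 (Ll) × II-3 (Ll), whose cross gives 1/4 LL : 1/2 Ll : 1/4 ll; conditioning on being polled, III-2 is LL with probability 1/3, Ll with probability 2/3.
III-3 is horned, so III-3 is ll.
Summing over parental genotype combinations, P(offspring is polled) = 1/3·1 + 2/3·1/2 = 2/3.

2/3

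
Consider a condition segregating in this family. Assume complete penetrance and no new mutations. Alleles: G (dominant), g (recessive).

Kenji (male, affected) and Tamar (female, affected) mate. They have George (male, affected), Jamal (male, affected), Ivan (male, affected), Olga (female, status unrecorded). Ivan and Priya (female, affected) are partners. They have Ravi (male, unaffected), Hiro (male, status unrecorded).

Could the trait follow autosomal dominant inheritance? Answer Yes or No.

Yes

A consistent assignment under autosomal dominant exists: Kenji GG, Tamar Gg, George GG, Jamal GG, Ivan Gg, Olga GG, Priya Gg, Ravi gg, Hiro GG.
In this assignment every recorded phenotype matches its genotype and every non-founder's genotype is obtainable from its parents' genotypes, so the pedigree is consistent.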